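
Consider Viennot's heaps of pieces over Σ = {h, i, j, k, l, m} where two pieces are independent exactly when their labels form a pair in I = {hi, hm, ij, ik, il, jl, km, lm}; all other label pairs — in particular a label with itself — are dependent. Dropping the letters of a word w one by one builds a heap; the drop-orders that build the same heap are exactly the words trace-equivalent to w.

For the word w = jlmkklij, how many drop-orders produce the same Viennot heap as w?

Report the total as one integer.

drop 0:j onto floor
drop 1:l onto floor
drop 2:m onto {0:j}
drop 3:k onto {0:j, 1:l}
drop 4:k onto {3:k}
drop 5:l onto {4:k}
drop 6:i onto {2:m}
drop 7:j onto {2:m, 4:k}
ground layer = {0:j, 1:l}
drop-orders for the pieces not yet dropped (sum over which currently-grounded one goes next):
  1 to go: {5} 1  {6} 1  {7} 1
  2 to go: {5,6} 2  {5,7} 2  {6,7} 2
  3 to go: {2,6,7} 2  {4,5,7} 2  {5,6,7} 6
  4 to go: {2,5,6,7} 8  {3,4,5,7} 2  {4,5,6,7} 8
  5 to go: {1,3,4,5,7} 2  {2,4,5,6,7} 16  {3,4,5,6,7} 10
  6 to go: {1,3,4,5,6,7} 12  {2,3,4,5,6,7} 26
  if 0:j drops first: 38 orders
  if 1:l drops first: 26 orders
heap linearizations: 64

64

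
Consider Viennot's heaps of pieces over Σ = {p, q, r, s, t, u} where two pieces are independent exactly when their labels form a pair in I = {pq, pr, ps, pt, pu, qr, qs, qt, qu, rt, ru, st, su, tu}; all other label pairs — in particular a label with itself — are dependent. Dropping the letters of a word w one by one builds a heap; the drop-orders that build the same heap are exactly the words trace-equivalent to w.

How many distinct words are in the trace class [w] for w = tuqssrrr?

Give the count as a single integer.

336

#0=t has no predecessor
#1=u has no predecessor
#2=q has no predecessor
#3=s has no predecessor
#4=s depends on [3:s]
#5=r depends on [4:s]
#6=r depends on [5:r]
#7=r depends on [6:r]
sources: [0:t, 1:u, 2:q, 3:s]
N(rest) = Σ N(rest − s) over sources s of rest; N(one piece) = 1:
  size 1 → [0]=1  [1]=1  [2]=1  [7]=1
  size 2 → [0,1]=2  [0,2]=2  [0,7]=2  [1,2]=2  [1,7]=2  [2,7]=2  [6,7]=1
  size 3 → [0,1,2]=6  [0,1,7]=6  [0,2,7]=6  [0,6,7]=3  [1,2,7]=6  [1,6,7]=3  [2,6,7]=3  [5,6,7]=1
  size 4 → [0,1,2,7]=24  [0,1,6,7]=12  [0,2,6,7]=12  [0,5,6,7]=4  [1,2,6,7]=12  [1,5,6,7]=4  [2,5,6,7]=4  [4,5,6,7]=1
  size 5 → [0,1,2,6,7]=60  [0,1,5,6,7]=20  [0,2,5,6,7]=20  [0,4,5,6,7]=5  [1,2,5,6,7]=20  [1,4,5,6,7]=5  [2,4,5,6,7]=5  [3,4,5,6,7]=1
  size 6 → [0,1,2,5,6,7]=120  [0,1,4,5,6,7]=30  [0,2,4,5,6,7]=30  [0,3,4,5,6,7]=6  [1,2,4,5,6,7]=30  [1,3,4,5,6,7]=6  [2,3,4,5,6,7]=6
  first=0(t) contributes 42
  first=1(u) contributes 42
  first=2(q) contributes 42
  first=3(s) contributes 210
|[w]| = 336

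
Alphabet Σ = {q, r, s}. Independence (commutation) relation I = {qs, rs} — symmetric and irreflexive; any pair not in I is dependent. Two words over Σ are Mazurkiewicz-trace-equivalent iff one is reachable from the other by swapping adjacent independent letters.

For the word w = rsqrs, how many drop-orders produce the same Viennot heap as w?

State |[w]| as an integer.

10

0(r) covers ∅
1(s) covers ∅
2(q) covers 0:r
3(r) covers 2:q
4(s) covers 1:s
floor of heap: 0:r, 1:s
completions by unplaced set U, small U first (add the entries for U minus each lowest piece of U):
  |U|=1: {3}:1  {4}:1
  |U|=2: {1,4}:1  {2,3}:1  {3,4}:2
  |U|=3: {0,2,3}:1  {1,3,4}:3  {2,3,4}:3
  start at 0(r): 6
  start at 1(s): 4
sum over floor = 10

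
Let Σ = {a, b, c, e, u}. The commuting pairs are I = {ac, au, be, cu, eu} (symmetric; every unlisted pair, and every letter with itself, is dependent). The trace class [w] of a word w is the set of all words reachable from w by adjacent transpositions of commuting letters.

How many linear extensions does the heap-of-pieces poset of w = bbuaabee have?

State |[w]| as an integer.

#0=b has no predecessor
#1=b depends on [0:b]
#2=u depends on [1:b]
#3=a depends on [1:b]
#4=a depends on [3:a]
#5=b depends on [2:u, 4:a]
#6=e depends on [4:a]
#7=e depends on [6:e]
sources: [0:b]
N(rest) = Σ N(rest − s) over sources s of rest; N(one piece) = 1:
  size 1 → [5]=1  [7]=1
  size 2 → [2,5]=1  [5,7]=2  [6,7]=1
  size 3 → [2,5,7]=3  [5,6,7]=3
  size 4 → [2,5,6,7]=6  [4,5,6,7]=3
  size 5 → [2,4,5,6,7]=9  [3,4,5,6,7]=3
  size 6 → [2,3,4,5,6,7]=12
  first=0(b) contributes 12

12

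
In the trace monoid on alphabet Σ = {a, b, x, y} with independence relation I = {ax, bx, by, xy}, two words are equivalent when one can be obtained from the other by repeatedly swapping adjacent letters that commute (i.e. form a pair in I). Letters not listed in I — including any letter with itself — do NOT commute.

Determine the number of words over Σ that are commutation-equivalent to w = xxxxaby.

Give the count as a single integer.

#0=x has no predecessor
#1=x depends on [0:x]
#2=x depends on [1:x]
#3=x depends on [2:x]
#4=a has no predecessor
#5=b depends on [4:a]
#6=y depends on [4:a]
sources: [0:x, 4:a]
N(rest) = Σ N(rest − s) over sources s of rest; N(one piece) = 1:
  size 1 → [3]=1  [5]=1  [6]=1
  size 2 → [2,3]=1  [3,5]=2  [3,6]=2  [5,6]=2
  size 3 → [1,2,3]=1  [2,3,5]=3  [2,3,6]=3  [3,5,6]=6  [4,5,6]=2
  size 4 → [0,1,2,3]=1  [1,2,3,5]=4  [1,2,3,6]=4  [2,3,5,6]=12  [3,4,5,6]=8
  size 5 → [0,1,2,3,5]=5  [0,1,2,3,6]=5  [1,2,3,5,6]=20  [2,3,4,5,6]=20
  first=0(x) contributes 40
  first=4(a) contributes 30
|[w]| = 70

70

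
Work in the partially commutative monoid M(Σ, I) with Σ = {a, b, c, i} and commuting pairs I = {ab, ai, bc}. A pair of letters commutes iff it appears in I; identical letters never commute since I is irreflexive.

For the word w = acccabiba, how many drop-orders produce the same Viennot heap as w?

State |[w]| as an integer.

#0=a has no predecessor
#1=c depends on [0:a]
#2=c depends on [1:c]
#3=c depends on [2:c]
#4=a depends on [3:c]
#5=b has no predecessor
#6=i depends on [3:c, 5:b]
#7=b depends on [6:i]
#8=a depends on [4:a]
sources: [0:a, 5:b]
N(rest) = Σ N(rest − s) over sources s of rest; N(one piece) = 1:
  size 1 → [7]=1  [8]=1
  size 2 → [4,8]=1  [6,7]=1  [7,8]=2
  size 3 → [4,7,8]=3  [5,6,7]=1  [6,7,8]=3
  size 4 → [4,6,7,8]=6  [5,6,7,8]=4
  size 5 → [3,4,6,7,8]=6  [4,5,6,7,8]=10
  size 6 → [2,3,4,6,7,8]=6  [3,4,5,6,7,8]=16
  size 7 → [1,2,3,4,6,7,8]=6  [2,3,4,5,6,7,8]=22
  first=0(a) contributes 28
  first=5(b) contributes 6
|[w]| = 34

34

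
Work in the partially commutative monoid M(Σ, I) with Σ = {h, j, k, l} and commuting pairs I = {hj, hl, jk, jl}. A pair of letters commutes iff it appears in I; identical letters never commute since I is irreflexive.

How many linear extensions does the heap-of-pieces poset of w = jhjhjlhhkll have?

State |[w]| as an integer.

#0=j has no predecessor
#1=h has no predecessor
#2=j depends on [0:j]
#3=h depends on [1:h]
#4=j depends on [2:j]
#5=l has no predecessor
#6=h depends on [3:h]
#7=h depends on [6:h]
#8=k depends on [5:l, 7:h]
#9=l depends on [8:k]
#10=l depends on [9:l]
sources: [0:j, 1:h, 5:l]
N(rest) = Σ N(rest − s) over sources s of rest; N(one piece) = 1:
  size 1 → [4]=1  [10]=1
  size 2 → [2,4]=1  [4,10]=2  [9,10]=1
  size 3 → [0,2,4]=1  [2,4,10]=3  [4,9,10]=3  [8,9,10]=1
  size 4 → [0,2,4,10]=4  [2,4,9,10]=6  [4,8,9,10]=4  [5,8,9,10]=1  [7,8,9,10]=1
  size 5 → [0,2,4,9,10]=10  [2,4,8,9,10]=10  [4,5,8,9,10]=5  [4,7,8,9,10]=5  [5,7,8,9,10]=2  [6,7,8,9,10]=1
  size 6 → [0,2,4,8,9,10]=20  [2,4,5,8,9,10]=15  [2,4,7,8,9,10]=15  [3,6,7,8,9,10]=1  [4,5,7,8,9,10]=12  [4,6,7,8,9,10]=6  [5,6,7,8,9,10]=3
  size 7 → [0,2,4,5,8,9,10]=35  [0,2,4,7,8,9,10]=35  [1,3,6,7,8,9,10]=1  [2,4,5,7,8,9,10]=42  [2,4,6,7,8,9,10]=21  [3,4,6,7,8,9,10]=7  [3,5,6,7,8,9,10]=4  [4,5,6,7,8,9,10]=21
  size 8 → [0,2,4,5,7,8,9,10]=112  [0,2,4,6,7,8,9,10]=56  [1,3,4,6,7,8,9,10]=8  [1,3,5,6,7,8,9,10]=5  [2,3,4,6,7,8,9,10]=28  [2,4,5,6,7,8,9,10]=84  [3,4,5,6,7,8,9,10]=32
  size 9 → [0,2,3,4,6,7,8,9,10]=84  [0,2,4,5,6,7,8,9,10]=252  [1,2,3,4,6,7,8,9,10]=36  [1,3,4,5,6,7,8,9,10]=45  [2,3,4,5,6,7,8,9,10]=144
  first=0(j) contributes 225
  first=1(h) contributes 480
  first=5(l) contributes 120
|[w]| = 825

825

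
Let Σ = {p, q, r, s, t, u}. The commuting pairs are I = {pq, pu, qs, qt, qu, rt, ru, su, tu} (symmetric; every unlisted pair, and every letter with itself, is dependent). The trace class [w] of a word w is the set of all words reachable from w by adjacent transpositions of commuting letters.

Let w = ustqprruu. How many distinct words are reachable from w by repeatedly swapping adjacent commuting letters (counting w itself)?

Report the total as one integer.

#0=u has no predecessor
#1=s has no predecessor
#2=t depends on [1:s]
#3=q has no predecessor
#4=p depends on [2:t]
#5=r depends on [3:q, 4:p]
#6=r depends on [5:r]
#7=u depends on [0:u]
#8=u depends on [7:u]
sources: [0:u, 1:s, 3:q]
N(rest) = Σ N(rest − s) over sources s of rest; N(one piece) = 1:
  size 1 → [6]=1  [8]=1
  size 2 → [5,6]=1  [6,8]=2  [7,8]=1
  size 3 → [0,7,8]=1  [3,5,6]=1  [4,5,6]=1  [5,6,8]=3  [6,7,8]=3
  size 4 → [0,6,7,8]=4  [2,4,5,6]=1  [3,4,5,6]=2  [3,5,6,8]=4  [4,5,6,8]=4  [5,6,7,8]=6
  size 5 → [0,5,6,7,8]=10  [1,2,4,5,6]=1  [2,3,4,5,6]=3  [2,4,5,6,8]=5  [3,4,5,6,8]=10  [3,5,6,7,8]=10  [4,5,6,7,8]=10
  size 6 → [0,3,5,6,7,8]=20  [0,4,5,6,7,8]=20  [1,2,3,4,5,6]=4  [1,2,4,5,6,8]=6  [2,3,4,5,6,8]=18  [2,4,5,6,7,8]=15  [3,4,5,6,7,8]=30
  size 7 → [0,2,4,5,6,7,8]=35  [0,3,4,5,6,7,8]=70  [1,2,3,4,5,6,8]=28  [1,2,4,5,6,7,8]=21  [2,3,4,5,6,7,8]=63
  first=0(u) contributes 112
  first=1(s) contributes 168
  first=3(q) contributes 56
|[w]| = 336

336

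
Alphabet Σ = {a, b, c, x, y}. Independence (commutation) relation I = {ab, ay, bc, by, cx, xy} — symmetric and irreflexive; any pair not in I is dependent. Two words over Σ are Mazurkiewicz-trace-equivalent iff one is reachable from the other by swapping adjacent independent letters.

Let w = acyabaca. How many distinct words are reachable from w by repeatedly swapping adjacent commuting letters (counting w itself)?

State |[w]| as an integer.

piece 0:a — minimal
piece 1:c rests on {0:a}
piece 2:y rests on {1:c}
piece 3:a rests on {1:c}
piece 4:b — minimal
piece 5:a rests on {3:a}
piece 6:c rests on {2:y, 5:a}
piece 7:a rests on {6:c}
minimal pieces: {0:a, 4:b}
ways to finish when only these pieces remain (= sum over removing one remaining piece with nothing left below it):
  1 left: {4}→1  {7}→1
  2 left: {4,7}→2  {6,7}→1
  3 left: {2,6,7}→1  {4,6,7}→3  {5,6,7}→1
  4 left: {2,4,6,7}→4  {2,5,6,7}→2  {3,5,6,7}→1  {4,5,6,7}→4
  5 left: {2,3,5,6,7}→3  {2,4,5,6,7}→10  {3,4,5,6,7}→5
  6 left: {1,2,3,5,6,7}→3  {2,3,4,5,6,7}→18
  placing 0:a first → 21 extensions
  placing 4:b first → 3 extensions
total linear extensions = 24

24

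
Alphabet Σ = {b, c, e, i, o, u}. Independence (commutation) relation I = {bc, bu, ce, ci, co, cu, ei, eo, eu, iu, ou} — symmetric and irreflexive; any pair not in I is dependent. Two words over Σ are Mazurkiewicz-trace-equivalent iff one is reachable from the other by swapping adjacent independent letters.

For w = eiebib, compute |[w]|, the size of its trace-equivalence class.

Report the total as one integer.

3

piece 0:e — minimal
piece 1:i — minimal
piece 2:e rests on {0:e}
piece 3:b rests on {1:i, 2:e}
piece 4:i rests on {3:b}
piece 5:b rests on {4:i}
minimal pieces: {0:e, 1:i}
ways to finish when only these pieces remain (= sum over removing one remaining piece with nothing left below it):
  1 left: {5}→1
  2 left: {4,5}→1
  3 left: {3,4,5}→1
  4 left: {1,3,4,5}→1  {2,3,4,5}→1
  placing 0:e first → 2 extensions
  placing 1:i first → 1 extensions
total linear extensions = 3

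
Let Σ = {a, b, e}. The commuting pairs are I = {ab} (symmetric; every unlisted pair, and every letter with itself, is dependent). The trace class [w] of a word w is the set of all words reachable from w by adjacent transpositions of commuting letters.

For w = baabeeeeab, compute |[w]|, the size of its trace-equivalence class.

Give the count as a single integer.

piece 0:b — minimal
piece 1:a — minimal
piece 2:a rests on {1:a}
piece 3:b rests on {0:b}
piece 4:e rests on {2:a, 3:b}
piece 5:e rests on {4:e}
piece 6:e rests on {5:e}
piece 7:e rests on {6:e}
piece 8:a rests on {7:e}
piece 9:b rests on {7:e}
minimal pieces: {0:b, 1:a}
ways to finish when only these pieces remain (= sum over removing one remaining piece with nothing left below it):
  1 left: {8}→1  {9}→1
  2 left: {8,9}→2
  3 left: {7,8,9}→2
  4 left: {6,7,8,9}→2
  5 left: {5,6,7,8,9}→2
  6 left: {4,5,6,7,8,9}→2
  7 left: {2,4,5,6,7,8,9}→2  {3,4,5,6,7,8,9}→2
  8 left: {0,3,4,5,6,7,8,9}→2  {1,2,4,5,6,7,8,9}→2  {2,3,4,5,6,7,8,9}→4
  placing 0:b first → 6 extensions
  placing 1:a first → 6 extensions
total linear extensions = 12

12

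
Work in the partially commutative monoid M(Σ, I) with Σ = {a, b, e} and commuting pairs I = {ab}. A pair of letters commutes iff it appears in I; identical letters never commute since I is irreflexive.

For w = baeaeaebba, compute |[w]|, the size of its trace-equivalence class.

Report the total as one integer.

0(b) covers ∅
1(a) covers ∅
2(e) covers 0:b, 1:a
3(a) covers 2:e
4(e) covers 3:a
5(a) covers 4:e
6(e) covers 5:a
7(b) covers 6:e
8(b) covers 7:b
9(a) covers 6:e
floor of heap: 0:b, 1:a
completions by unplaced set U, small U first (add the entries for U minus each lowest piece of U):
  |U|=1: {8}:1  {9}:1
  |U|=2: {7,8}:1  {8,9}:2
  |U|=3: {7,8,9}:3
  |U|=4: {6,7,8,9}:3
  |U|=5: {5,6,7,8,9}:3
  |U|=6: {4,5,6,7,8,9}:3
  |U|=7: {3,4,5,6,7,8,9}:3
  |U|=8: {2,3,4,5,6,7,8,9}:3
  start at 0(b): 3
  start at 1(a): 3
sum over floor = 6

6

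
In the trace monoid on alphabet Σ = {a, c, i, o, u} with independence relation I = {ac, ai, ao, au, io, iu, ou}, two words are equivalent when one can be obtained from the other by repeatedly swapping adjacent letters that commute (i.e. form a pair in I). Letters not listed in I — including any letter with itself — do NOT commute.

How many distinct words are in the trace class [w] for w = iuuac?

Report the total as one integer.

#0=i has no predecessor
#1=u has no predecessor
#2=u depends on [1:u]
#3=a has no predecessor
#4=c depends on [0:i, 2:u]
sources: [0:i, 1:u, 3:a]
N(rest) = Σ N(rest − s) over sources s of rest; N(one piece) = 1:
  size 1 → [3]=1  [4]=1
  size 2 → [0,4]=1  [2,4]=1  [3,4]=2
  size 3 → [0,2,4]=2  [0,3,4]=3  [1,2,4]=1  [2,3,4]=3
  first=0(i) contributes 4
  first=1(u) contributes 8
  first=3(a) contributes 3
|[w]| = 15

15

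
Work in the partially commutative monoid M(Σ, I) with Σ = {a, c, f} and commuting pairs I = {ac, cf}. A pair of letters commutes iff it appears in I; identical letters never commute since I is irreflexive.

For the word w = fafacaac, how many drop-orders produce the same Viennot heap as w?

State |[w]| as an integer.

drop 0:f onto floor
drop 1:a onto {0:f}
drop 2:f onto {1:a}
drop 3:a onto {2:f}
drop 4:c onto floor
drop 5:a onto {3:a}
drop 6:a onto {5:a}
drop 7:c onto {4:c}
ground layer = {0:f, 4:c}
drop-orders for the pieces not yet dropped (sum over which currently-grounded one goes next):
  1 to go: {6} 1  {7} 1
  2 to go: {4,7} 1  {5,6} 1  {6,7} 2
  3 to go: {3,5,6} 1  {4,6,7} 3  {5,6,7} 3
  4 to go: {2,3,5,6} 1  {3,5,6,7} 4  {4,5,6,7} 6
  5 to go: {1,2,3,5,6} 1  {2,3,5,6,7} 5  {3,4,5,6,7} 10
  6 to go: {0,1,2,3,5,6} 1  {1,2,3,5,6,7} 6  {2,3,4,5,6,7} 15
  if 0:f drops first: 21 orders
  if 4:c drops first: 7 orders
heap linearizations: 28

28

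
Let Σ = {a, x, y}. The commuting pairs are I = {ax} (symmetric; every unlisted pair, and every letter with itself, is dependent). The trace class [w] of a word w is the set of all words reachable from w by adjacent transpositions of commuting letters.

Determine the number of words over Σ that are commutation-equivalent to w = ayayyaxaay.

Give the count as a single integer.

0(a) covers ∅
1(y) covers 0:a
2(a) covers 1:y
3(y) covers 2:a
4(y) covers 3:y
5(a) covers 4:y
6(x) covers 4:y
7(a) covers 5:a
8(a) covers 7:a
9(y) covers 6:x, 8:a
floor of heap: 0:a
completions by unplaced set U, small U first (add the entries for U minus each lowest piece of U):
  |U|=1: {9}:1
  |U|=2: {6,9}:1  {8,9}:1
  |U|=3: {6,8,9}:2  {7,8,9}:1
  |U|=4: {5,7,8,9}:1  {6,7,8,9}:3
  |U|=5: {5,6,7,8,9}:4
  |U|=6: {4,5,6,7,8,9}:4
  |U|=7: {3,4,5,6,7,8,9}:4
  |U|=8: {2,3,4,5,6,7,8,9}:4
  start at 0(a): 4

4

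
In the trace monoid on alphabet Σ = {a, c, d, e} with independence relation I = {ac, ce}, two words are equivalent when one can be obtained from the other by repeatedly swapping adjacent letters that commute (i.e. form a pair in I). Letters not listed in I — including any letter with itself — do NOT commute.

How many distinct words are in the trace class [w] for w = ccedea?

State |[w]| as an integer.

0(c) covers ∅
1(c) covers 0:c
2(e) covers ∅
3(d) covers 1:c, 2:e
4(e) covers 3:d
5(a) covers 4:e
floor of heap: 0:c, 2:e
completions by unplaced set U, small U first (add the entries for U minus each lowest piece of U):
  |U|=1: {5}:1
  |U|=2: {4,5}:1
  |U|=3: {3,4,5}:1
  |U|=4: {1,3,4,5}:1  {2,3,4,5}:1
  start at 0(c): 2
  start at 2(e): 1
sum over floor = 3

3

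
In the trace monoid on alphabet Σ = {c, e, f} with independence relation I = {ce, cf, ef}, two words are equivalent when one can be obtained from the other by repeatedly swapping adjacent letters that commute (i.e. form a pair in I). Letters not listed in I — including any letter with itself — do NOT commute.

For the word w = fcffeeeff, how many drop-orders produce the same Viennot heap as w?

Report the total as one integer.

504

drop 0:f onto floor
drop 1:c onto floor
drop 2:f onto {0:f}
drop 3:f onto {2:f}
drop 4:e onto floor
drop 5:e onto {4:e}
drop 6:e onto {5:e}
drop 7:f onto {3:f}
drop 8:f onto {7:f}
ground layer = {0:f, 1:c, 4:e}
drop-orders for the pieces not yet dropped (sum over which currently-grounded one goes next):
  1 to go: {1} 1  {6} 1  {8} 1
  2 to go: {1,6} 2  {1,8} 2  {5,6} 1  {6,8} 2  {7,8} 1
  3 to go: {1,5,6} 3  {1,6,8} 6  {1,7,8} 3  {3,7,8} 1  {4,5,6} 1  {5,6,8} 3  {6,7,8} 3
  4 to go: {1,3,7,8} 4  {1,4,5,6} 4  {1,5,6,8} 12  {1,6,7,8} 12  {2,3,7,8} 1  {3,6,7,8} 4  {4,5,6,8} 4  {5,6,7,8} 6
  5 to go: {0,2,3,7,8} 1  {1,2,3,7,8} 5  {1,3,6,7,8} 20  {1,4,5,6,8} 20  {1,5,6,7,8} 30  {2,3,6,7,8} 5  {3,5,6,7,8} 10  {4,5,6,7,8} 10
  6 to go: {0,1,2,3,7,8} 6  {0,2,3,6,7,8} 6  {1,2,3,6,7,8} 30  {1,3,5,6,7,8} 60  {1,4,5,6,7,8} 60  {2,3,5,6,7,8} 15  {3,4,5,6,7,8} 20
  7 to go: {0,1,2,3,6,7,8} 42  {0,2,3,5,6,7,8} 21  {1,2,3,5,6,7,8} 105  {1,3,4,5,6,7,8} 140  {2,3,4,5,6,7,8} 35
  if 0:f drops first: 280 orders
  if 1:c drops first: 56 orders
  if 4:e drops first: 168 orders
heap linearizations: 504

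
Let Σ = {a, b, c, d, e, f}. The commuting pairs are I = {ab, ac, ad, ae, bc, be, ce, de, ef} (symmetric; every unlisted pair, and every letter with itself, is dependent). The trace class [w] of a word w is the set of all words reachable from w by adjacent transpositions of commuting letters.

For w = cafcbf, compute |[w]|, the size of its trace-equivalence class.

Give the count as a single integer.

piece 0:c — minimal
piece 1:a — minimal
piece 2:f rests on {0:c, 1:a}
piece 3:c rests on {2:f}
piece 4:b rests on {2:f}
piece 5:f rests on {3:c, 4:b}
minimal pieces: {0:c, 1:a}
ways to finish when only these pieces remain (= sum over removing one remaining piece with nothing left below it):
  1 left: {5}→1
  2 left: {3,5}→1  {4,5}→1
  3 left: {3,4,5}→2
  4 left: {2,3,4,5}→2
  placing 0:c first → 2 extensions
  placing 1:a first → 2 extensions
total linear extensions = 4

4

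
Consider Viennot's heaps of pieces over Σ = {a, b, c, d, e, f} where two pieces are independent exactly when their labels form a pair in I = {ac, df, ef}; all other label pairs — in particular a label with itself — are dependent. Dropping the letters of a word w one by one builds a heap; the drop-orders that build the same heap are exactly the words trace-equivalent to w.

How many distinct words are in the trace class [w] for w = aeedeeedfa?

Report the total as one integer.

0(a) covers ∅
1(e) covers 0:a
2(e) covers 1:e
3(d) covers 2:e
4(e) covers 3:d
5(e) covers 4:e
6(e) covers 5:e
7(d) covers 6:e
8(f) covers 0:a
9(a) covers 7:d, 8:f
floor of heap: 0:a
completions by unplaced set U, small U first (add the entries for U minus each lowest piece of U):
  |U|=1: {9}:1
  |U|=2: {7,9}:1  {8,9}:1
  |U|=3: {6,7,9}:1  {7,8,9}:2
  |U|=4: {5,6,7,9}:1  {6,7,8,9}:3
  |U|=5: {4,5,6,7,9}:1  {5,6,7,8,9}:4
  |U|=6: {3,4,5,6,7,9}:1  {4,5,6,7,8,9}:5
  |U|=7: {2,3,4,5,6,7,9}:1  {3,4,5,6,7,8,9}:6
  |U|=8: {1,2,3,4,5,6,7,9}:1  {2,3,4,5,6,7,8,9}:7
  start at 0(a): 8

8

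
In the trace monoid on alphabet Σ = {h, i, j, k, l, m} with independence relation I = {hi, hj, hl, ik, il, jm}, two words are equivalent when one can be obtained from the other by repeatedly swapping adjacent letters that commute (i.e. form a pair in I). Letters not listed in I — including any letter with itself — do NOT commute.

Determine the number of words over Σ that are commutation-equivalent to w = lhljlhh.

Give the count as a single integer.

piece 0:l — minimal
piece 1:h — minimal
piece 2:l rests on {0:l}
piece 3:j rests on {2:l}
piece 4:l rests on {3:j}
piece 5:h rests on {1:h}
piece 6:h rests on {5:h}
minimal pieces: {0:l, 1:h}
ways to finish when only these pieces remain (= sum over removing one remaining piece with nothing left below it):
  1 left: {4}→1  {6}→1
  2 left: {3,4}→1  {4,6}→2  {5,6}→1
  3 left: {1,5,6}→1  {2,3,4}→1  {3,4,6}→3  {4,5,6}→3
  4 left: {0,2,3,4}→1  {1,4,5,6}→4  {2,3,4,6}→4  {3,4,5,6}→6
  5 left: {0,2,3,4,6}→5  {1,3,4,5,6}→10  {2,3,4,5,6}→10
  placing 0:l first → 20 extensions
  placing 1:h first → 15 extensions
total linear extensions = 35

35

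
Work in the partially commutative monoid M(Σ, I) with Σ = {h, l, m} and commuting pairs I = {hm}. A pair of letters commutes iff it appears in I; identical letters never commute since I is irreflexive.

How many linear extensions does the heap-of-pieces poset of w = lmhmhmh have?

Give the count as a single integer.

20

drop 0:l onto floor
drop 1:m onto {0:l}
drop 2:h onto {0:l}
drop 3:m onto {1:m}
drop 4:h onto {2:h}
drop 5:m onto {3:m}
drop 6:h onto {4:h}
ground layer = {0:l}
drop-orders for the pieces not yet dropped (sum over which currently-grounded one goes next):
  1 to go: {5} 1  {6} 1
  2 to go: {3,5} 1  {4,6} 1  {5,6} 2
  3 to go: {1,3,5} 1  {2,4,6} 1  {3,5,6} 3  {4,5,6} 3
  4 to go: {1,3,5,6} 4  {2,4,5,6} 4  {3,4,5,6} 6
  5 to go: {1,3,4,5,6} 10  {2,3,4,5,6} 10
  if 0:l drops first: 20 orders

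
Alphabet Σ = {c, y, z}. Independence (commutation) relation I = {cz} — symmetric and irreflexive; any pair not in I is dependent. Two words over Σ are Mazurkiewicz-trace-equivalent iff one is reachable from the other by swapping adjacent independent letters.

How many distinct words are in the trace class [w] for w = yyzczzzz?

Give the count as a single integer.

#0=y has no predecessor
#1=y depends on [0:y]
#2=z depends on [1:y]
#3=c depends on [1:y]
#4=z depends on [2:z]
#5=z depends on [4:z]
#6=z depends on [5:z]
#7=z depends on [6:z]
sources: [0:y]
N(rest) = Σ N(rest − s) over sources s of rest; N(one piece) = 1:
  size 1 → [3]=1  [7]=1
  size 2 → [3,7]=2  [6,7]=1
  size 3 → [3,6,7]=3  [5,6,7]=1
  size 4 → [3,5,6,7]=4  [4,5,6,7]=1
  size 5 → [2,4,5,6,7]=1  [3,4,5,6,7]=5
  size 6 → [2,3,4,5,6,7]=6
  first=0(y) contributes 6

6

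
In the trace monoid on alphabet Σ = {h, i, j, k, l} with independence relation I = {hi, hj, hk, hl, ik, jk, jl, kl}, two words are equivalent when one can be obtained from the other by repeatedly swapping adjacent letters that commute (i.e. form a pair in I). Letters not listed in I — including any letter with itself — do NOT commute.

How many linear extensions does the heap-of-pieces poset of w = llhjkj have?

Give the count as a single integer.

0(l) covers ∅
1(l) covers 0:l
2(h) covers ∅
3(j) covers ∅
4(k) covers ∅
5(j) covers 3:j
floor of heap: 0:l, 2:h, 3:j, 4:k
completions by unplaced set U, small U first (add the entries for U minus each lowest piece of U):
  |U|=1: {1}:1  {2}:1  {4}:1  {5}:1
  |U|=2: {0,1}:1  {1,2}:2  {1,4}:2  {1,5}:2  {2,4}:2  {2,5}:2  {3,5}:1  {4,5}:2
  |U|=3: {0,1,2}:3  {0,1,4}:3  {0,1,5}:3  {1,2,4}:6  {1,2,5}:6  {1,3,5}:3  {1,4,5}:6  {2,3,5}:3  {2,4,5}:6  {3,4,5}:3
  |U|=4: {0,1,2,4}:12  {0,1,2,5}:12  {0,1,3,5}:6  {0,1,4,5}:12  {1,2,3,5}:12  {1,2,4,5}:24  {1,3,4,5}:12  {2,3,4,5}:12
  start at 0(l): 60
  start at 2(h): 30
  start at 3(j): 60
  start at 4(k): 30
sum over floor = 180

180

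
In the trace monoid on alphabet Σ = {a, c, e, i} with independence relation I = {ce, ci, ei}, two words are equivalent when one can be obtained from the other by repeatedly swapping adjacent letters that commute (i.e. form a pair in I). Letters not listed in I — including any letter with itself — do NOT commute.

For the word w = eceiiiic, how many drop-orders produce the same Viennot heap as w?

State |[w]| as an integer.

420

#0=e has no predecessor
#1=c has no predecessor
#2=e depends on [0:e]
#3=i has no predecessor
#4=i depends on [3:i]
#5=i depends on [4:i]
#6=i depends on [5:i]
#7=c depends on [1:c]
sources: [0:e, 1:c, 3:i]
N(rest) = Σ N(rest − s) over sources s of rest; N(one piece) = 1:
  size 1 → [2]=1  [6]=1  [7]=1
  size 2 → [0,2]=1  [1,7]=1  [2,6]=2  [2,7]=2  [5,6]=1  [6,7]=2
  size 3 → [0,2,6]=3  [0,2,7]=3  [1,2,7]=3  [1,6,7]=3  [2,5,6]=3  [2,6,7]=6  [4,5,6]=1  [5,6,7]=3
  size 4 → [0,1,2,7]=6  [0,2,5,6]=6  [0,2,6,7]=12  [1,2,6,7]=12  [1,5,6,7]=6  [2,4,5,6]=4  [2,5,6,7]=12  [3,4,5,6]=1  [4,5,6,7]=4
  size 5 → [0,1,2,6,7]=30  [0,2,4,5,6]=10  [0,2,5,6,7]=30  [1,2,5,6,7]=30  [1,4,5,6,7]=10  [2,3,4,5,6]=5  [2,4,5,6,7]=20  [3,4,5,6,7]=5
  size 6 → [0,1,2,5,6,7]=90  [0,2,3,4,5,6]=15  [0,2,4,5,6,7]=60  [1,2,4,5,6,7]=60  [1,3,4,5,6,7]=15  [2,3,4,5,6,7]=30
  first=0(e) contributes 105
  first=1(c) contributes 105
  first=3(i) contributes 210
|[w]| = 420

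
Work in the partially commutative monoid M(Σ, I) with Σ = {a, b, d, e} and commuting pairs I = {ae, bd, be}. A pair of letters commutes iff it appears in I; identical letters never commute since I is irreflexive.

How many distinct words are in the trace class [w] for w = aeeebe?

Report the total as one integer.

15

0(a) covers ∅
1(e) covers ∅
2(e) covers 1:e
3(e) covers 2:e
4(b) covers 0:a
5(e) covers 3:e
floor of heap: 0:a, 1:e
completions by unplaced set U, small U first (add the entries for U minus each lowest piece of U):
  |U|=1: {4}:1  {5}:1
  |U|=2: {0,4}:1  {3,5}:1  {4,5}:2
  |U|=3: {0,4,5}:3  {2,3,5}:1  {3,4,5}:3
  |U|=4: {0,3,4,5}:6  {1,2,3,5}:1  {2,3,4,5}:4
  start at 0(a): 5
  start at 1(e): 10
sum over floor = 15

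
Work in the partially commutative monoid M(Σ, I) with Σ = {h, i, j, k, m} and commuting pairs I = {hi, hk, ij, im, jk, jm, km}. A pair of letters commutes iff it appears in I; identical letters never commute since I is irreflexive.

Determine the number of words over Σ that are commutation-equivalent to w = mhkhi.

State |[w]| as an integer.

10

drop 0:m onto floor
drop 1:h onto {0:m}
drop 2:k onto floor
drop 3:h onto {1:h}
drop 4:i onto {2:k}
ground layer = {0:m, 2:k}
drop-orders for the pieces not yet dropped (sum over which currently-grounded one goes next):
  1 to go: {3} 1  {4} 1
  2 to go: {1,3} 1  {2,4} 1  {3,4} 2
  3 to go: {0,1,3} 1  {1,3,4} 3  {2,3,4} 3
  if 0:m drops first: 6 orders
  if 2:k drops first: 4 orders
heap linearizations: 10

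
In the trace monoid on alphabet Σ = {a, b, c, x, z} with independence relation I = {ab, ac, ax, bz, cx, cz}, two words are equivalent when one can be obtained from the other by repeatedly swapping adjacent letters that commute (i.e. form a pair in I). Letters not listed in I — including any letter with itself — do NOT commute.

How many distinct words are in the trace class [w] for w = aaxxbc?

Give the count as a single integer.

15

0(a) covers ∅
1(a) covers 0:a
2(x) covers ∅
3(x) covers 2:x
4(b) covers 3:x
5(c) covers 4:b
floor of heap: 0:a, 2:x
completions by unplaced set U, small U first (add the entries for U minus each lowest piece of U):
  |U|=1: {1}:1  {5}:1
  |U|=2: {0,1}:1  {1,5}:2  {4,5}:1
  |U|=3: {0,1,5}:3  {1,4,5}:3  {3,4,5}:1
  |U|=4: {0,1,4,5}:6  {1,3,4,5}:4  {2,3,4,5}:1
  start at 0(a): 5
  start at 2(x): 10
sum over floor = 15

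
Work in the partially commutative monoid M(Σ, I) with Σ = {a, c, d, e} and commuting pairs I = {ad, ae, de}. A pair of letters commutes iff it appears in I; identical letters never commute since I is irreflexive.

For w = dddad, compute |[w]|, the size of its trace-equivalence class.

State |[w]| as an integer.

5

0(d) covers ∅
1(d) covers 0:d
2(d) covers 1:d
3(a) covers ∅
4(d) covers 2:d
floor of heap: 0:d, 3:a
completions by unplaced set U, small U first (add the entries for U minus each lowest piece of U):
  |U|=1: {3}:1  {4}:1
  |U|=2: {2,4}:1  {3,4}:2
  |U|=3: {1,2,4}:1  {2,3,4}:3
  start at 0(d): 4
  start at 3(a): 1
sum over floor = 5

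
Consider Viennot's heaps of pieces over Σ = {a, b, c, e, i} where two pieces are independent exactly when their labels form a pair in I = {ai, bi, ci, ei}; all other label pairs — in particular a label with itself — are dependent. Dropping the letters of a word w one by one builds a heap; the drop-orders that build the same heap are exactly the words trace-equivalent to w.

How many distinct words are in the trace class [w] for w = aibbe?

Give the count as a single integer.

5

drop 0:a onto floor
drop 1:i onto floor
drop 2:b onto {0:a}
drop 3:b onto {2:b}
drop 4:e onto {3:b}
ground layer = {0:a, 1:i}
drop-orders for the pieces not yet dropped (sum over which currently-grounded one goes next):
  1 to go: {1} 1  {4} 1
  2 to go: {1,4} 2  {3,4} 1
  3 to go: {1,3,4} 3  {2,3,4} 1
  if 0:a drops first: 4 orders
  if 1:i drops first: 1 orders
heap linearizations: 5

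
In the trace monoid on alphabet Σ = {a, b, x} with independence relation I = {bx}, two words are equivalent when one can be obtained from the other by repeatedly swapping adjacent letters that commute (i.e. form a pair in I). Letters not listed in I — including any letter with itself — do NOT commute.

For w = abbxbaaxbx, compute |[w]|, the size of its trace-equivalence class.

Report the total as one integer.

12

#0=a has no predecessor
#1=b depends on [0:a]
#2=b depends on [1:b]
#3=x depends on [0:a]
#4=b depends on [2:b]
#5=a depends on [3:x, 4:b]
#6=a depends on [5:a]
#7=x depends on [6:a]
#8=b depends on [6:a]
#9=x depends on [7:x]
sources: [0:a]
N(rest) = Σ N(rest − s) over sources s of rest; N(one piece) = 1:
  size 1 → [8]=1  [9]=1
  size 2 → [7,9]=1  [8,9]=2
  size 3 → [7,8,9]=3
  size 4 → [6,7,8,9]=3
  size 5 → [5,6,7,8,9]=3
  size 6 → [3,5,6,7,8,9]=3  [4,5,6,7,8,9]=3
  size 7 → [2,4,5,6,7,8,9]=3  [3,4,5,6,7,8,9]=6
  size 8 → [1,2,4,5,6,7,8,9]=3  [2,3,4,5,6,7,8,9]=9
  first=0(a) contributes 12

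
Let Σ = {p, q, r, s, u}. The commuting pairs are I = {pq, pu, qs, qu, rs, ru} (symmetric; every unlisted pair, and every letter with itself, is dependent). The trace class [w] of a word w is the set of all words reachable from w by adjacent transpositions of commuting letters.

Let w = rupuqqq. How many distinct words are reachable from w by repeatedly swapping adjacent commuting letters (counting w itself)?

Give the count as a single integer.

84

drop 0:r onto floor
drop 1:u onto floor
drop 2:p onto {0:r}
drop 3:u onto {1:u}
drop 4:q onto {0:r}
drop 5:q onto {4:q}
drop 6:q onto {5:q}
ground layer = {0:r, 1:u}
drop-orders for the pieces not yet dropped (sum over which currently-grounded one goes next):
  1 to go: {2} 1  {3} 1  {6} 1
  2 to go: {1,3} 1  {2,3} 2  {2,6} 2  {3,6} 2  {5,6} 1
  3 to go: {1,2,3} 3  {1,3,6} 3  {2,3,6} 6  {2,5,6} 3  {3,5,6} 3  {4,5,6} 1
  4 to go: {1,2,3,6} 12  {1,3,5,6} 6  {2,3,5,6} 12  {2,4,5,6} 4  {3,4,5,6} 4
  5 to go: {0,2,4,5,6} 4  {1,2,3,5,6} 30  {1,3,4,5,6} 10  {2,3,4,5,6} 20
  if 0:r drops first: 60 orders
  if 1:u drops first: 24 orders
heap linearizations: 84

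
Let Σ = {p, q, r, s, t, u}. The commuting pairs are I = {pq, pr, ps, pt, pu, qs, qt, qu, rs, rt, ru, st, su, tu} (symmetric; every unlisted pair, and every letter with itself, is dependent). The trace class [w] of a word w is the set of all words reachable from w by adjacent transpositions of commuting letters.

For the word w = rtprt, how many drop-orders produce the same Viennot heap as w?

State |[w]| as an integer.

30

0(r) covers ∅
1(t) covers ∅
2(p) covers ∅
3(r) covers 0:r
4(t) covers 1:t
floor of heap: 0:r, 1:t, 2:p
completions by unplaced set U, small U first (add the entries for U minus each lowest piece of U):
  |U|=1: {2}:1  {3}:1  {4}:1
  |U|=2: {0,3}:1  {1,4}:1  {2,3}:2  {2,4}:2  {3,4}:2
  |U|=3: {0,2,3}:3  {0,3,4}:3  {1,2,4}:3  {1,3,4}:3  {2,3,4}:6
  start at 0(r): 12
  start at 1(t): 12
  start at 2(p): 6
sum over floor = 30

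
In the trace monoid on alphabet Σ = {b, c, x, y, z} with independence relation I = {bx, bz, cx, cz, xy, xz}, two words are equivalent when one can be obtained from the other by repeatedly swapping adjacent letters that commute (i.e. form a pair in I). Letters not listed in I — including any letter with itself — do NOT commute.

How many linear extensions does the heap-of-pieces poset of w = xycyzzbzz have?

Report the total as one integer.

45

piece 0:x — minimal
piece 1:y — minimal
piece 2:c rests on {1:y}
piece 3:y rests on {2:c}
piece 4:z rests on {3:y}
piece 5:z rests on {4:z}
piece 6:b rests on {3:y}
piece 7:z rests on {5:z}
piece 8:z rests on {7:z}
minimal pieces: {0:x, 1:y}
ways to finish when only these pieces remain (= sum over removing one remaining piece with nothing left below it):
  1 left: {0}→1  {6}→1  {8}→1
  2 left: {0,6}→2  {0,8}→2  {6,8}→2  {7,8}→1
  3 left: {0,6,8}→6  {0,7,8}→3  {5,7,8}→1  {6,7,8}→3
  4 left: {0,5,7,8}→4  {0,6,7,8}→12  {4,5,7,8}→1  {5,6,7,8}→4
  5 left: {0,4,5,7,8}→5  {0,5,6,7,8}→20  {4,5,6,7,8}→5
  6 left: {0,4,5,6,7,8}→30  {3,4,5,6,7,8}→5
  7 left: {0,3,4,5,6,7,8}→35  {2,3,4,5,6,7,8}→5
  placing 0:x first → 5 extensions
  placing 1:y first → 40 extensions
total linear extensions = 45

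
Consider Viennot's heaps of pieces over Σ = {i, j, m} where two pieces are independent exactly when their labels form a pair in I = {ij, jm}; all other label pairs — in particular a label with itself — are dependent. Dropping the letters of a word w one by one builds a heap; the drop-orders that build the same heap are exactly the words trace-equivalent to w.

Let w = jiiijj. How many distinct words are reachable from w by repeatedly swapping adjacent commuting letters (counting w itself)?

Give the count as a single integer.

20

#0=j has no predecessor
#1=i has no predecessor
#2=i depends on [1:i]
#3=i depends on [2:i]
#4=j depends on [0:j]
#5=j depends on [4:j]
sources: [0:j, 1:i]
N(rest) = Σ N(rest − s) over sources s of rest; N(one piece) = 1:
  size 1 → [3]=1  [5]=1
  size 2 → [2,3]=1  [3,5]=2  [4,5]=1
  size 3 → [0,4,5]=1  [1,2,3]=1  [2,3,5]=3  [3,4,5]=3
  size 4 → [0,3,4,5]=4  [1,2,3,5]=4  [2,3,4,5]=6
  first=0(j) contributes 10
  first=1(i) contributes 10
|[w]| = 20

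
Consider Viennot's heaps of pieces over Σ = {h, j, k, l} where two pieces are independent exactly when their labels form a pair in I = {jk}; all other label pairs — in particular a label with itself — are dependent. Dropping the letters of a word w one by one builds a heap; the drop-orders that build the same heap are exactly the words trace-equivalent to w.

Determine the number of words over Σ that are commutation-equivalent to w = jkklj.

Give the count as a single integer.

drop 0:j onto floor
drop 1:k onto floor
drop 2:k onto {1:k}
drop 3:l onto {0:j, 2:k}
drop 4:j onto {3:l}
ground layer = {0:j, 1:k}
drop-orders for the pieces not yet dropped (sum over which currently-grounded one goes next):
  1 to go: {4} 1
  2 to go: {3,4} 1
  3 to go: {0,3,4} 1  {2,3,4} 1
  if 0:j drops first: 1 orders
  if 1:k drops first: 2 orders
heap linearizations: 3

3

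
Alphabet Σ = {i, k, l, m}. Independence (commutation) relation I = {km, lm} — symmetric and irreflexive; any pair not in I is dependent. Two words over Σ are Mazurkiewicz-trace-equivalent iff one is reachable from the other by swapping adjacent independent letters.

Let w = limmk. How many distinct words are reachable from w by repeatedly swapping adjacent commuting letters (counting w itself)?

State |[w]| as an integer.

piece 0:l — minimal
piece 1:i rests on {0:l}
piece 2:m rests on {1:i}
piece 3:m rests on {2:m}
piece 4:k rests on {1:i}
minimal pieces: {0:l}
ways to finish when only these pieces remain (= sum over removing one remaining piece with nothing left below it):
  1 left: {3}→1  {4}→1
  2 left: {2,3}→1  {3,4}→2
  3 left: {2,3,4}→3
  placing 0:l first → 3 extensions

3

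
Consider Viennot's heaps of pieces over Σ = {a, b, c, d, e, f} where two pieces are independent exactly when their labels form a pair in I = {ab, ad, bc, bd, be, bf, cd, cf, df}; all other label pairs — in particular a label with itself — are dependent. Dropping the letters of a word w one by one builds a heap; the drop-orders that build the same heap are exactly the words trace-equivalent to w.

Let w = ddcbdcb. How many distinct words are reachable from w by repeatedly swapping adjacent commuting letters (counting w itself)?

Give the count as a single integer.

#0=d has no predecessor
#1=d depends on [0:d]
#2=c has no predecessor
#3=b has no predecessor
#4=d depends on [1:d]
#5=c depends on [2:c]
#6=b depends on [3:b]
sources: [0:d, 2:c, 3:b]
N(rest) = Σ N(rest − s) over sources s of rest; N(one piece) = 1:
  size 1 → [4]=1  [5]=1  [6]=1
  size 2 → [1,4]=1  [2,5]=1  [3,6]=1  [4,5]=2  [4,6]=2  [5,6]=2
  size 3 → [0,1,4]=1  [1,4,5]=3  [1,4,6]=3  [2,4,5]=3  [2,5,6]=3  [3,4,6]=3  [3,5,6]=3  [4,5,6]=6
  size 4 → [0,1,4,5]=4  [0,1,4,6]=4  [1,2,4,5]=6  [1,3,4,6]=6  [1,4,5,6]=12  [2,3,5,6]=6  [2,4,5,6]=12  [3,4,5,6]=12
  size 5 → [0,1,2,4,5]=10  [0,1,3,4,6]=10  [0,1,4,5,6]=20  [1,2,4,5,6]=30  [1,3,4,5,6]=30  [2,3,4,5,6]=30
  first=0(d) contributes 90
  first=2(c) contributes 60
  first=3(b) contributes 60
|[w]| = 210

210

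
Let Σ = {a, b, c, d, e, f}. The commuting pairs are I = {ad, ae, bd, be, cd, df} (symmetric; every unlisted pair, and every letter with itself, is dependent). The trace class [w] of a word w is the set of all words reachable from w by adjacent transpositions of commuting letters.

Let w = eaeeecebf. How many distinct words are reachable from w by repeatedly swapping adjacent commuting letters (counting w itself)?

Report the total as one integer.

#0=e has no predecessor
#1=a has no predecessor
#2=e depends on [0:e]
#3=e depends on [2:e]
#4=e depends on [3:e]
#5=c depends on [1:a, 4:e]
#6=e depends on [5:c]
#7=b depends on [5:c]
#8=f depends on [6:e, 7:b]
sources: [0:e, 1:a]
N(rest) = Σ N(rest − s) over sources s of rest; N(one piece) = 1:
  size 1 → [8]=1
  size 2 → [6,8]=1  [7,8]=1
  size 3 → [6,7,8]=2
  size 4 → [5,6,7,8]=2
  size 5 → [1,5,6,7,8]=2  [4,5,6,7,8]=2
  size 6 → [1,4,5,6,7,8]=4  [3,4,5,6,7,8]=2
  size 7 → [1,3,4,5,6,7,8]=6  [2,3,4,5,6,7,8]=2
  first=0(e) contributes 8
  first=1(a) contributes 2
|[w]| = 10

10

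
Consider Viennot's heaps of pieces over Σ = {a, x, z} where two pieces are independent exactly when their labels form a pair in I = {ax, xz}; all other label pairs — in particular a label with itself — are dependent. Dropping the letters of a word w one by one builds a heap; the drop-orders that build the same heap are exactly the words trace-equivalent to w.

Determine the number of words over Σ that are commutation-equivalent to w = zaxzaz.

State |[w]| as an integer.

6

piece 0:z — minimal
piece 1:a rests on {0:z}
piece 2:x — minimal
piece 3:z rests on {1:a}
piece 4:a rests on {3:z}
piece 5:z rests on {4:a}
minimal pieces: {0:z, 2:x}
ways to finish when only these pieces remain (= sum over removing one remaining piece with nothing left below it):
  1 left: {2}→1  {5}→1
  2 left: {2,5}→2  {4,5}→1
  3 left: {2,4,5}→3  {3,4,5}→1
  4 left: {1,3,4,5}→1  {2,3,4,5}→4
  placing 0:z first → 5 extensions
  placing 2:x first → 1 extensions
total linear extensions = 6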